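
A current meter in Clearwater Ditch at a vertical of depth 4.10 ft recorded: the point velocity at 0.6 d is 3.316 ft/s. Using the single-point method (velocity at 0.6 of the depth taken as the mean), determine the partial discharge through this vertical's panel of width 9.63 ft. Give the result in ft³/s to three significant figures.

v̄ = v₀.₆ = 3.316 ft/s
q = v̄ × d × w = 3.316 × 4.10 × 9.63 = 130.9 ft³/s

131 ft³/s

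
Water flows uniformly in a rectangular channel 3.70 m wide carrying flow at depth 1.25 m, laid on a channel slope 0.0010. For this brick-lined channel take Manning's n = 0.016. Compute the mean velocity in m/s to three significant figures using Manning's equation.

A = b·y = 3.70 × 1.25 = 4.625 m²
P = b + 2y = 3.70 + 2×1.25 = 6.200 m
R = A/P = 4.625/6.200 = 0.7460 m
Q = (1/n)·A·R^(2/3)·S^(1/2) = (1/0.016) × 4.625 × 0.7460^(2/3) × 0.0010^(1/2) = 7.519 m³/s
V = Q/A = 7.519/4.625 = 1.626 m/s

1.63 m/s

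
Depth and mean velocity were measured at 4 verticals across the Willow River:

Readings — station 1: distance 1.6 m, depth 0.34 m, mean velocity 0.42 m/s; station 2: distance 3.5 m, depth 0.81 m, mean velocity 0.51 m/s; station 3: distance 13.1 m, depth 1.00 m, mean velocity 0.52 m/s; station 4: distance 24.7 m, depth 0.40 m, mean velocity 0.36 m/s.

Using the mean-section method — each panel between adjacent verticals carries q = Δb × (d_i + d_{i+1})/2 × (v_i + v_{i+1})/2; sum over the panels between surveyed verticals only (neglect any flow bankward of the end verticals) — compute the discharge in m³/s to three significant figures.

Panel 1-2: Δb = 1.9 m, d̄ = (0.34+0.81)/2 = 0.575, v̄ = (0.42+0.51)/2 = 0.465 → q = 1.9×0.575×0.465 = 0.5080 m³/s
Panel 2-3: Δb = 9.6 m, d̄ = (0.81+1.00)/2 = 0.905, v̄ = (0.51+0.52)/2 = 0.515 → q = 9.6×0.905×0.515 = 4.474 m³/s
Panel 3-4: Δb = 11.6 m, d̄ = (1.00+0.40)/2 = 0.7, v̄ = (0.52+0.36)/2 = 0.44 → q = 11.6×0.7×0.44 = 3.573 m³/s
Q = Σ q = 8.555 m³/s

8.56 m³/s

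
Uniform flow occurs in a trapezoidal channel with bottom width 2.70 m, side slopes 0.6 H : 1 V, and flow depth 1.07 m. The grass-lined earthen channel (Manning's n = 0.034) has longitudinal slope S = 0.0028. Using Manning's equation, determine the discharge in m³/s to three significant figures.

A = (b + z·y)·y = (2.70 + 0.6×1.07)×1.07 = 3.576 m²
P = b + 2y√(1+z²) = 2.70 + 2×1.07×√(1+0.6²) = 5.196 m
R = A/P = 3.576/5.196 = 0.6883 m
Q = (1/n)·A·R^(2/3)·S^(1/2) = (1/0.034) × 3.576 × 0.6883^(2/3) × 0.0028^(1/2) = 4.338 m³/s

4.34 m³/s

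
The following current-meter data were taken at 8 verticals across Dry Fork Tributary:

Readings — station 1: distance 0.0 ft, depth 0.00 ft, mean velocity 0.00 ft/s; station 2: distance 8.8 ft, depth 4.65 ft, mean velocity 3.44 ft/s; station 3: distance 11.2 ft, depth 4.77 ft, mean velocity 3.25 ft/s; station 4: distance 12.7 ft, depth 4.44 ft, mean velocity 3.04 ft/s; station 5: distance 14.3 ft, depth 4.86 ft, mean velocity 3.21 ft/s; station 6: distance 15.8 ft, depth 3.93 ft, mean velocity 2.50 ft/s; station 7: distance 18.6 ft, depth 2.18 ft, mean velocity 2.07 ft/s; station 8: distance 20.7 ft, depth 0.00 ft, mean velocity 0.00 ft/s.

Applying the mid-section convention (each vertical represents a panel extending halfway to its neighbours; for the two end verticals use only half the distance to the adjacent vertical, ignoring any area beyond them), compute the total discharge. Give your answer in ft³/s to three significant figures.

197 ft³/s

w_2 = (11.2 − 0.0)/2 = 5.6 ft; q_2 = 3.44 × 4.65 × 5.6 = 89.58 ft³/s
w_3 = (12.7 − 8.8)/2 = 1.95 ft; q_3 = 3.25 × 4.77 × 1.95 = 30.23 ft³/s
w_4 = (14.3 − 11.2)/2 = 1.55 ft; q_4 = 3.04 × 4.44 × 1.55 = 20.92 ft³/s
w_5 = (15.8 − 12.7)/2 = 1.55 ft; q_5 = 3.21 × 4.86 × 1.55 = 24.18 ft³/s
w_6 = (18.6 − 14.3)/2 = 2.15 ft; q_6 = 2.50 × 3.93 × 2.15 = 21.12 ft³/s
w_7 = (20.7 − 15.8)/2 = 2.45 ft; q_7 = 2.07 × 2.18 × 2.45 = 11.06 ft³/s
Stations 1, 8 contribute zero (depth or velocity is 0).
Q = Σ qᵢ = 197.1 ft³/s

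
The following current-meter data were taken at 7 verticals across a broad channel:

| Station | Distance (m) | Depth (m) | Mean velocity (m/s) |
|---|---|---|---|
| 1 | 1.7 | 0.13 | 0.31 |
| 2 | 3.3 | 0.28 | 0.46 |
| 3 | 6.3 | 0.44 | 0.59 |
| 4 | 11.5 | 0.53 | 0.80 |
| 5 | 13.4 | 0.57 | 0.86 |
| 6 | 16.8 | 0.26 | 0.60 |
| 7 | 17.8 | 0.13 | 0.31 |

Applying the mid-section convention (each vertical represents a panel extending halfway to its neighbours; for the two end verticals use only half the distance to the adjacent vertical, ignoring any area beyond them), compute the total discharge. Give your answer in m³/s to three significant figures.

w_1 = (3.3 − 1.7)/2 = 0.8 m; q_1 = 0.31 × 0.13 × 0.8 = 0.03224 m³/s
w_2 = (6.3 − 1.7)/2 = 2.3 m; q_2 = 0.46 × 0.28 × 2.3 = 0.2962 m³/s
w_3 = (11.5 − 3.3)/2 = 4.1 m; q_3 = 0.59 × 0.44 × 4.1 = 1.064 m³/s
w_4 = (13.4 − 6.3)/2 = 3.55 m; q_4 = 0.80 × 0.53 × 3.55 = 1.505 m³/s
w_5 = (16.8 − 11.5)/2 = 2.65 m; q_5 = 0.86 × 0.57 × 2.65 = 1.299 m³/s
w_6 = (17.8 − 13.4)/2 = 2.2 m; q_6 = 0.60 × 0.26 × 2.2 = 0.3432 m³/s
w_7 = (17.8 − 16.8)/2 = 0.5 m; q_7 = 0.31 × 0.13 × 0.5 = 0.02015 m³/s
Q = Σ qᵢ = 4.560 m³/s

4.56 m³/s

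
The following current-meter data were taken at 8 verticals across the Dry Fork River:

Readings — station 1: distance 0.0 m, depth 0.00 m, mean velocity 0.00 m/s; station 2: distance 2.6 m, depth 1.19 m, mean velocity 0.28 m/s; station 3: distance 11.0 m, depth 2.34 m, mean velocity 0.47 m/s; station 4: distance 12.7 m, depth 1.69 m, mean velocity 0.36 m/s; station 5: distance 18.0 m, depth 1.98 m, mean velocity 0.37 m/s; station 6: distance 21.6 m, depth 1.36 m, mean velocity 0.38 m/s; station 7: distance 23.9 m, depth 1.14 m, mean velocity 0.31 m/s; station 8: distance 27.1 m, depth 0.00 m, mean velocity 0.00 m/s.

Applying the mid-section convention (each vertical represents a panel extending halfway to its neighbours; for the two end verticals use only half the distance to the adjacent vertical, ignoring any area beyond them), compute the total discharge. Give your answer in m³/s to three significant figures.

w_2 = (11.0 − 0.0)/2 = 5.5 m; q_2 = 0.28 × 1.19 × 5.5 = 1.833 m³/s
w_3 = (12.7 − 2.6)/2 = 5.05 m; q_3 = 0.47 × 2.34 × 5.05 = 5.554 m³/s
w_4 = (18.0 − 11.0)/2 = 3.5 m; q_4 = 0.36 × 1.69 × 3.5 = 2.129 m³/s
w_5 = (21.6 − 12.7)/2 = 4.45 m; q_5 = 0.37 × 1.98 × 4.45 = 3.260 m³/s
w_6 = (23.9 − 18.0)/2 = 2.95 m; q_6 = 0.38 × 1.36 × 2.95 = 1.525 m³/s
w_7 = (27.1 − 21.6)/2 = 2.75 m; q_7 = 0.31 × 1.14 × 2.75 = 0.9719 m³/s
Stations 1, 8 contribute zero (depth or velocity is 0).
Q = Σ qᵢ = 15.27 m³/s

15.3 m³/s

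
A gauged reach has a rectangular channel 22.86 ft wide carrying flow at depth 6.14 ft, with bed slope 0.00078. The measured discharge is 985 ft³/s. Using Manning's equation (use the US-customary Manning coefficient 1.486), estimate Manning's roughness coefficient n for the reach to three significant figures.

0.0149

A = b·y = 22.86 × 6.14 = 140.4 ft²
P = b + 2y = 22.86 + 2×6.14 = 35.14 ft
R = A/P = 140.4/35.14 = 3.994 ft
n = (1.486/Q)·A·R^(2/3)·S^(1/2) = (1.486/985) × 140.4 × 2.517 × 0.02793 = 0.01489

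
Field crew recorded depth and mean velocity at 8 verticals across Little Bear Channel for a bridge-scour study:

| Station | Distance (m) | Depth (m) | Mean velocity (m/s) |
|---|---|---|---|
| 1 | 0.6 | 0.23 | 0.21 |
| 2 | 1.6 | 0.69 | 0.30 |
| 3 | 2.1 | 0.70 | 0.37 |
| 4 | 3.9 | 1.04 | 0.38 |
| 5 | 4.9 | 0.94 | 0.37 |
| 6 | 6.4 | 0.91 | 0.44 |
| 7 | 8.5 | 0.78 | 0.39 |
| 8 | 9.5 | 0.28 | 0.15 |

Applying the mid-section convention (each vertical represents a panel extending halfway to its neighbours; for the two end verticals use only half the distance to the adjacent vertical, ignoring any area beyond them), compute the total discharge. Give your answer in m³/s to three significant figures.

w_1 = (1.6 − 0.6)/2 = 0.5 m; q_1 = 0.21 × 0.23 × 0.5 = 0.02415 m³/s
w_2 = (2.1 − 0.6)/2 = 0.75 m; q_2 = 0.30 × 0.69 × 0.75 = 0.1553 m³/s
w_3 = (3.9 − 1.6)/2 = 1.15 m; q_3 = 0.37 × 0.70 × 1.15 = 0.2979 m³/s
w_4 = (4.9 − 2.1)/2 = 1.4 m; q_4 = 0.38 × 1.04 × 1.4 = 0.5533 m³/s
w_5 = (6.4 − 3.9)/2 = 1.25 m; q_5 = 0.37 × 0.94 × 1.25 = 0.4348 m³/s
w_6 = (8.5 − 4.9)/2 = 1.8 m; q_6 = 0.44 × 0.91 × 1.8 = 0.7207 m³/s
w_7 = (9.5 − 6.4)/2 = 1.55 m; q_7 = 0.39 × 0.78 × 1.55 = 0.4715 m³/s
w_8 = (9.5 − 8.5)/2 = 0.5 m; q_8 = 0.15 × 0.28 × 0.5 = 0.02100 m³/s
Q = Σ qᵢ = 2.679 m³/s

2.68 m³/s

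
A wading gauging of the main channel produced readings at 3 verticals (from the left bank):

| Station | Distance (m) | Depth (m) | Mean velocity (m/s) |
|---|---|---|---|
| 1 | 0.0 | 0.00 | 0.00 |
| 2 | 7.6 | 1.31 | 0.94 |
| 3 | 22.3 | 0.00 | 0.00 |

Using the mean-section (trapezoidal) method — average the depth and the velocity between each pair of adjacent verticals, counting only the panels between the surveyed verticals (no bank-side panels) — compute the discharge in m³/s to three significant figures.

Panel 1-2: Δb = 7.6 m, d̄ = (0.00+1.31)/2 = 0.655, v̄ = (0.00+0.94)/2 = 0.47 → q = 7.6×0.655×0.47 = 2.340 m³/s
Panel 2-3: Δb = 14.7 m, d̄ = (1.31+0.00)/2 = 0.655, v̄ = (0.94+0.00)/2 = 0.47 → q = 14.7×0.655×0.47 = 4.525 m³/s
Q = Σ q = 6.865 m³/s

6.87 m³/s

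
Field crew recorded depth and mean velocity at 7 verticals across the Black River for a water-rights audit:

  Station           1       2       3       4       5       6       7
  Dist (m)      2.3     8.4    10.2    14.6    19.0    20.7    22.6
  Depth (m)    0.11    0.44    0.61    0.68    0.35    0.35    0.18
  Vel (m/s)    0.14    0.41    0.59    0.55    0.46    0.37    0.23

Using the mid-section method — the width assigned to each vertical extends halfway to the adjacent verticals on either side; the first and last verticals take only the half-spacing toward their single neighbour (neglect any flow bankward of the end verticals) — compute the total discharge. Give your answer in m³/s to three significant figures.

w_1 = (8.4 − 2.3)/2 = 3.05 m; q_1 = 0.14 × 0.11 × 3.05 = 0.04697 m³/s
w_2 = (10.2 − 2.3)/2 = 3.95 m; q_2 = 0.41 × 0.44 × 3.95 = 0.7126 m³/s
w_3 = (14.6 − 8.4)/2 = 3.1 m; q_3 = 0.59 × 0.61 × 3.1 = 1.116 m³/s
w_4 = (19.0 − 10.2)/2 = 4.4 m; q_4 = 0.55 × 0.68 × 4.4 = 1.646 m³/s
w_5 = (20.7 − 14.6)/2 = 3.05 m; q_5 = 0.46 × 0.35 × 3.05 = 0.4911 m³/s
w_6 = (22.6 − 19.0)/2 = 1.8 m; q_6 = 0.37 × 0.35 × 1.8 = 0.2331 m³/s
w_7 = (22.6 − 20.7)/2 = 0.95 m; q_7 = 0.23 × 0.18 × 0.95 = 0.03933 m³/s
Q = Σ qᵢ = 4.284 m³/s

4.28 m³/s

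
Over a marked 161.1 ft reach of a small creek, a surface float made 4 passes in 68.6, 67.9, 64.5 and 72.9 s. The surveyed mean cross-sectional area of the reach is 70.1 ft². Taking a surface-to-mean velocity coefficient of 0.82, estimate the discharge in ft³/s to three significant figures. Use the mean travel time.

135 ft³/s

t̄ = (68.6 + 67.9 + 64.5 + 72.9) / 4 = 68.475 s
v_surface = L / t̄ = 161.1 / 68.475 = 2.353 ft/s
v_mean = 0.82 × 2.353 = 1.929 ft/s
Q = A × v_mean = 70.1 × 1.929 = 135.2 ft³/s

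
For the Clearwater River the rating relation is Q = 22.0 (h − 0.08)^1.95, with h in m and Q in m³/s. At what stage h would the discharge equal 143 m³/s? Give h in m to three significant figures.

h − h₀ = (Q/C)^(1/b) = (143/22.0)^(1/1.95) = 2.611 m
h = 0.08 + 2.611 = 2.691 m

2.69 m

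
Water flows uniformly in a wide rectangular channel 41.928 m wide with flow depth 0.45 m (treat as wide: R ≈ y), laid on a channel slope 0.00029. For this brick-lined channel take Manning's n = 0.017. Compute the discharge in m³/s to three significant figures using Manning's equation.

A = b·y = 41.928 × 0.45 = 18.87 m²
Wide channel: R ≈ y = 0.45 m
Q = (1/n)·A·R^(2/3)·S^(1/2) = (1/0.017) × 18.87 × 0.4500^(2/3) × 0.00029^(1/2) = 11.10 m³/s

11.1 m³/s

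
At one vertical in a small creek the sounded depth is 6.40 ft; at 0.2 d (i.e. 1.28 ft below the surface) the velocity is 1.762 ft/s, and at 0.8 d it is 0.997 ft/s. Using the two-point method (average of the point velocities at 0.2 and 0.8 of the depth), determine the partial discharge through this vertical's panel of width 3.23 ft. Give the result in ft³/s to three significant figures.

v̄ = (1.762 + 0.997) / 2 = 1.380 ft/s
q = v̄ × d × w = 1.380 × 6.40 × 3.23 = 28.52 ft³/s

28.5 ft³/s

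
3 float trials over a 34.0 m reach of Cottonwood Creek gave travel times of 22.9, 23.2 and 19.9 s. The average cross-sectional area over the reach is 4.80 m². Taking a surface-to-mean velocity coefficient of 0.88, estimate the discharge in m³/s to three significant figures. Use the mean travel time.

6.53 m³/s

t̄ = (22.9 + 23.2 + 19.9) / 3 = 22 s
v_surface = L / t̄ = 34.0 / 22 = 1.545 m/s
v_mean = 0.88 × 1.545 = 1.360 m/s
Q = A × v_mean = 4.80 × 1.360 = 6.528 m³/s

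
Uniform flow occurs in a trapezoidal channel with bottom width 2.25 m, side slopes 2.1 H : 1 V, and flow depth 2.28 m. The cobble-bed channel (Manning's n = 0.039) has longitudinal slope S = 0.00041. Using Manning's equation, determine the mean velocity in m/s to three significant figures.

0.602 m/s

A = (b + z·y)·y = (2.25 + 2.1×2.28)×2.28 = 16.05 m²
P = b + 2y√(1+z²) = 2.25 + 2×2.28×√(1+2.1²) = 12.86 m
R = A/P = 16.05/12.86 = 1.248 m
Q = (1/n)·A·R^(2/3)·S^(1/2) = (1/0.039) × 16.05 × 1.248^(2/3) × 0.00041^(1/2) = 9.658 m³/s
V = Q/A = 9.658/16.05 = 0.6019 m/s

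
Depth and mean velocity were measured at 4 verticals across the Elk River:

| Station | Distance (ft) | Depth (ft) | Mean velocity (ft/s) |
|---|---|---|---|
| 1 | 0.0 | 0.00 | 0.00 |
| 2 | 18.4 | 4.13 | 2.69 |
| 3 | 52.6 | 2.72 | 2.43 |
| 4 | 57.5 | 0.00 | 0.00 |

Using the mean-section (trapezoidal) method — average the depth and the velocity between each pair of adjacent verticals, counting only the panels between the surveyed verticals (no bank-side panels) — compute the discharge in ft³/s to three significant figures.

359 ft³/s

Panel 1-2: Δb = 18.4 ft, d̄ = (0.00+4.13)/2 = 2.065, v̄ = (0.00+2.69)/2 = 1.345 → q = 18.4×2.065×1.345 = 51.10 ft³/s
Panel 2-3: Δb = 34.2 ft, d̄ = (4.13+2.72)/2 = 3.425, v̄ = (2.69+2.43)/2 = 2.56 → q = 34.2×3.425×2.56 = 299.9 ft³/s
Panel 3-4: Δb = 4.9 ft, d̄ = (2.72+0.00)/2 = 1.36, v̄ = (2.43+0.00)/2 = 1.215 → q = 4.9×1.36×1.215 = 8.097 ft³/s
Q = Σ q = 359.1 ft³/s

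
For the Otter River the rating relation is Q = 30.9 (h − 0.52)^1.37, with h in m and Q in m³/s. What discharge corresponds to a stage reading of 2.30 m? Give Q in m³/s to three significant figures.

68.1 m³/s

Q = 30.9 × (2.30 − 0.52)^1.37 = 30.9 × 1.78^1.37 = 68.08 m³/s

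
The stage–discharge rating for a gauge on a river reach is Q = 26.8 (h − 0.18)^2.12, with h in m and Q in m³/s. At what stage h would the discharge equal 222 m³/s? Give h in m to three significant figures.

2.89 m

h − h₀ = (Q/C)^(1/b) = (222/26.8)^(1/2.12) = 2.711 m
h = 0.18 + 2.711 = 2.891 m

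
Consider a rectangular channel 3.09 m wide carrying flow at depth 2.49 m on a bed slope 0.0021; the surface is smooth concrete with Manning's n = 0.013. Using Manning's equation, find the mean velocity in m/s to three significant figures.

A = b·y = 3.09 × 2.49 = 7.694 m²
P = b + 2y = 3.09 + 2×2.49 = 8.070 m
R = A/P = 7.694/8.070 = 0.9534 m
Q = (1/n)·A·R^(2/3)·S^(1/2) = (1/0.013) × 7.694 × 0.9534^(2/3) × 0.0021^(1/2) = 26.27 m³/s
V = Q/A = 26.27/7.694 = 3.415 m/s

3.41 m/s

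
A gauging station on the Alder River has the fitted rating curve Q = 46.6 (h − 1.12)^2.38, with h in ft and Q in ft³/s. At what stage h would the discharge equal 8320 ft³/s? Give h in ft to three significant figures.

h − h₀ = (Q/C)^(1/b) = (8320/46.6)^(1/2.38) = 8.833 ft
h = 1.12 + 8.833 = 9.953 ft

9.95 ft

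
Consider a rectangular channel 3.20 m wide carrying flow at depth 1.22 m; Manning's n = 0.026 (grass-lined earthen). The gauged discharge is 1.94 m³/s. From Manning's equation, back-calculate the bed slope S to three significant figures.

A = b·y = 3.20 × 1.22 = 3.904 m²
P = b + 2y = 3.20 + 2×1.22 = 5.640 m
R = A/P = 3.904/5.640 = 0.6922 m
S = (Q·n / (1·A·R^(2/3)))² = (1.94×0.026 / (1×3.904×0.7825))² = 0.0002726

0.000273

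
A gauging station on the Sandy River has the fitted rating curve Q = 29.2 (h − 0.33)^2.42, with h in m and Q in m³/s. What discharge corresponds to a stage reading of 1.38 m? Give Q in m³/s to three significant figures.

Q = 29.2 × (1.38 − 0.33)^2.42 = 29.2 × 1.05^2.42 = 32.86 m³/s

32.9 m³/s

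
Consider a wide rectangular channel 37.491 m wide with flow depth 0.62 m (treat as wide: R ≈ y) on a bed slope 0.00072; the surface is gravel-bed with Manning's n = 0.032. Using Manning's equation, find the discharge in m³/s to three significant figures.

14.2 m³/s

A = b·y = 37.491 × 0.62 = 23.24 m²
Wide channel: R ≈ y = 0.62 m
Q = (1/n)·A·R^(2/3)·S^(1/2) = (1/0.032) × 23.24 × 0.6200^(2/3) × 0.00072^(1/2) = 14.17 m³/s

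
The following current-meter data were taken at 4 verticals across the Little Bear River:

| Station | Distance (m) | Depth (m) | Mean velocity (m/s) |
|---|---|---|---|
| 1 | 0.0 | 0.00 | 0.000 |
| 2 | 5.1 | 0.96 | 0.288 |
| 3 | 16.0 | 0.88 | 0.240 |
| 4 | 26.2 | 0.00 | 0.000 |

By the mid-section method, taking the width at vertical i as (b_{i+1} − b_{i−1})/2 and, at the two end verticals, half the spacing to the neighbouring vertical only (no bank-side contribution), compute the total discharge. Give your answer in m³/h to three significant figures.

16000 m³/h

w_2 = (16.0 − 0.0)/2 = 8 m; q_2 = 0.288 × 0.96 × 8 = 2.212 m³/s
w_3 = (26.2 − 5.1)/2 = 10.55 m; q_3 = 0.240 × 0.88 × 10.55 = 2.228 m³/s
Stations 1, 4 contribute zero (depth or velocity is 0).
Q = Σ qᵢ = 4.440 m³/s
= 4.440 × 3600 = 15980 m³/h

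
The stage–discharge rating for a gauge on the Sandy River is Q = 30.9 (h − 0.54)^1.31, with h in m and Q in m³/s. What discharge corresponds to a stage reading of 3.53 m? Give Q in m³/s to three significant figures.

Q = 30.9 × (3.53 − 0.54)^1.31 = 30.9 × 2.99^1.31 = 129.7 m³/s

130 m³/s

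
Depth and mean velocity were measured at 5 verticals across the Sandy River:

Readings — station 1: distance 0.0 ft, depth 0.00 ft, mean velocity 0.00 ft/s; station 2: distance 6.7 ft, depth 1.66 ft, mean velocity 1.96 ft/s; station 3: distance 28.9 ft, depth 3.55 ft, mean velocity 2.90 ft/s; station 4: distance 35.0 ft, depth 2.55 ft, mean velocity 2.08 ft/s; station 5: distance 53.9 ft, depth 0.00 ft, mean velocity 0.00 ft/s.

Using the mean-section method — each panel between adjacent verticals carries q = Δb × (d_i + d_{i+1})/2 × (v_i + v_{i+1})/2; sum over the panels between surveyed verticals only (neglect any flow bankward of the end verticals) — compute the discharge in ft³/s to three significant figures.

Panel 1-2: Δb = 6.7 ft, d̄ = (0.00+1.66)/2 = 0.83, v̄ = (0.00+1.96)/2 = 0.98 → q = 6.7×0.83×0.98 = 5.450 ft³/s
Panel 2-3: Δb = 22.2 ft, d̄ = (1.66+3.55)/2 = 2.605, v̄ = (1.96+2.90)/2 = 2.43 → q = 22.2×2.605×2.43 = 140.5 ft³/s
Panel 3-4: Δb = 6.1 ft, d̄ = (3.55+2.55)/2 = 3.05, v̄ = (2.90+2.08)/2 = 2.49 → q = 6.1×3.05×2.49 = 46.33 ft³/s
Panel 4-5: Δb = 18.9 ft, d̄ = (2.55+0.00)/2 = 1.275, v̄ = (2.08+0.00)/2 = 1.04 → q = 18.9×1.275×1.04 = 25.06 ft³/s
Q = Σ q = 217.4 ft³/s

217 ft³/s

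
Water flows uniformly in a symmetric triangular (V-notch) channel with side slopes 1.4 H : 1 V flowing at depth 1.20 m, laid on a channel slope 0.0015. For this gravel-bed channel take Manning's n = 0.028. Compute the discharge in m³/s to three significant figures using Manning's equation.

A = z·y² = 1.4×1.20² = 2.016 m²
P = 2y√(1+z²) = 2×1.20×√(1+1.4²) = 4.129 m
R = A/P = 2.016/4.129 = 0.4882 m
Q = (1/n)·A·R^(2/3)·S^(1/2) = (1/0.028) × 2.016 × 0.4882^(2/3) × 0.0015^(1/2) = 1.729 m³/s

1.73 m³/s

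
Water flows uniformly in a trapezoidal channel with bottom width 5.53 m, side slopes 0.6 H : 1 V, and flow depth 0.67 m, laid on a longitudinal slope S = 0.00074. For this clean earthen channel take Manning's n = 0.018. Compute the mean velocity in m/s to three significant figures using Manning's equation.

A = (b + z·y)·y = (5.53 + 0.6×0.67)×0.67 = 3.974 m²
P = b + 2y√(1+z²) = 5.53 + 2×0.67×√(1+0.6²) = 7.093 m
R = A/P = 3.974/7.093 = 0.5604 m
Q = (1/n)·A·R^(2/3)·S^(1/2) = (1/0.018) × 3.974 × 0.5604^(2/3) × 0.00074^(1/2) = 4.083 m³/s
V = Q/A = 4.083/3.974 = 1.027 m/s

1.03 m/s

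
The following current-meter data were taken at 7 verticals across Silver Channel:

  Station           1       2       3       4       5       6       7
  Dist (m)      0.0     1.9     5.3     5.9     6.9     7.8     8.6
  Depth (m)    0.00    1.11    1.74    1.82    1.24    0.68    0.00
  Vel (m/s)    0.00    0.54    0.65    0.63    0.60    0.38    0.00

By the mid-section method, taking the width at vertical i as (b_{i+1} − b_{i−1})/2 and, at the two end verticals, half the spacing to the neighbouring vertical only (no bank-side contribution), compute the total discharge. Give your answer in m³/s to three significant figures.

5.69 m³/s

w_2 = (5.3 − 0.0)/2 = 2.65 m; q_2 = 0.54 × 1.11 × 2.65 = 1.588 m³/s
w_3 = (5.9 − 1.9)/2 = 2 m; q_3 = 0.65 × 1.74 × 2 = 2.262 m³/s
w_4 = (6.9 − 5.3)/2 = 0.8 m; q_4 = 0.63 × 1.82 × 0.8 = 0.9173 m³/s
w_5 = (7.8 − 5.9)/2 = 0.95 m; q_5 = 0.60 × 1.24 × 0.95 = 0.7068 m³/s
w_6 = (8.6 − 6.9)/2 = 0.85 m; q_6 = 0.38 × 0.68 × 0.85 = 0.2196 m³/s
Stations 1, 7 contribute zero (depth or velocity is 0).
Q = Σ qᵢ = 5.694 m³/s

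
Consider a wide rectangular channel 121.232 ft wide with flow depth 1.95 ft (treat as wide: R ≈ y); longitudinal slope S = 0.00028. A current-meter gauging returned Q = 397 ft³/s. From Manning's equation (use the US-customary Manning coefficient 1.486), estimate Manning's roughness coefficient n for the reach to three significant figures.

A = b·y = 121.232 × 1.95 = 236.4 ft²
Wide channel: R ≈ y = 1.95 ft
n = (1.486/Q)·A·R^(2/3)·S^(1/2) = (1.486/397) × 236.4 × 1.561 × 0.01673 = 0.02311

0.0231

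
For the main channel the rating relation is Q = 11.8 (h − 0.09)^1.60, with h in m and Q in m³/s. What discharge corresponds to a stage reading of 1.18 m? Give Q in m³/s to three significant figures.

Q = 11.8 × (1.18 − 0.09)^1.60 = 11.8 × 1.09^1.60 = 13.54 m³/s

13.5 m³/s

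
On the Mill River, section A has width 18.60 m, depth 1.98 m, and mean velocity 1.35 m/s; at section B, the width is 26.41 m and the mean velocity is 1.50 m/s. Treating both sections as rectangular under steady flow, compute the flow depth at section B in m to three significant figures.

1.26 m

Q = A₁V₁ = (18.60×1.98) × 1.35 = 49.72 m³/s
d₂ = Q/(b₂ V₂) = 49.72/(26.41×1.50) = 1.255 m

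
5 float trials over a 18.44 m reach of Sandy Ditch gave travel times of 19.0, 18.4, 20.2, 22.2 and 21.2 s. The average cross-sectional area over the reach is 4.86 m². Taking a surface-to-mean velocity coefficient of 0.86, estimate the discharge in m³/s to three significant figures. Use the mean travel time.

t̄ = (19.0 + 18.4 + 20.2 + 22.2 + 21.2) / 5 = 20.2 s
v_surface = L / t̄ = 18.44 / 20.2 = 0.9129 m/s
v_mean = 0.86 × 0.9129 = 0.7851 m/s
Q = A × v_mean = 4.86 × 0.7851 = 3.815 m³/s

3.82 m³/s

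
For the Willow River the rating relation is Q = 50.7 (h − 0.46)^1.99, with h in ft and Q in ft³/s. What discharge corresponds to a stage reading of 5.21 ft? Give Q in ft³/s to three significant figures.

1130 ft³/s

Q = 50.7 × (5.21 − 0.46)^1.99 = 50.7 × 4.75^1.99 = 1126 ft³/s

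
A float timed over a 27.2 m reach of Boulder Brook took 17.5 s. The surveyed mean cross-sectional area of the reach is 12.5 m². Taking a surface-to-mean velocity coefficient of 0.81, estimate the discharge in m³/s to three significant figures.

v_surface = L / t̄ = 27.2 / 17.5 = 1.554 m/s
v_mean = 0.81 × 1.554 = 1.259 m/s
Q = A × v_mean = 12.5 × 1.259 = 15.74 m³/s

15.7 m³/s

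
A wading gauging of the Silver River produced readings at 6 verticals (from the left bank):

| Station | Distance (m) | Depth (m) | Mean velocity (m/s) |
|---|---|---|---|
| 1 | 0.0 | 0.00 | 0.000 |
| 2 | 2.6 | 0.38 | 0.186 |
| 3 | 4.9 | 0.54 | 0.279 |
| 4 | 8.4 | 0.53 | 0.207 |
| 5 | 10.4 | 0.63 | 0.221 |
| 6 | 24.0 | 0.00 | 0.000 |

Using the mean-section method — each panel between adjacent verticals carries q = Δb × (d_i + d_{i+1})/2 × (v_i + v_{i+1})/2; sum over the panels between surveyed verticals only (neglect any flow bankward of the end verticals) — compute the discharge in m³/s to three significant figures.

Panel 1-2: Δb = 2.6 m, d̄ = (0.00+0.38)/2 = 0.19, v̄ = (0.000+0.186)/2 = 0.093 → q = 2.6×0.19×0.093 = 0.04594 m³/s
Panel 2-3: Δb = 2.3 m, d̄ = (0.38+0.54)/2 = 0.46, v̄ = (0.186+0.279)/2 = 0.2325 → q = 2.3×0.46×0.2325 = 0.2460 m³/s
Panel 3-4: Δb = 3.5 m, d̄ = (0.54+0.53)/2 = 0.535, v̄ = (0.279+0.207)/2 = 0.243 → q = 3.5×0.535×0.243 = 0.4550 m³/s
Panel 4-5: Δb = 2 m, d̄ = (0.53+0.63)/2 = 0.58, v̄ = (0.207+0.221)/2 = 0.214 → q = 2×0.58×0.214 = 0.2482 m³/s
Panel 5-6: Δb = 13.6 m, d̄ = (0.63+0.00)/2 = 0.315, v̄ = (0.221+0.000)/2 = 0.1105 → q = 13.6×0.315×0.1105 = 0.4734 m³/s
Q = Σ q = 1.469 m³/s

1.47 m³/s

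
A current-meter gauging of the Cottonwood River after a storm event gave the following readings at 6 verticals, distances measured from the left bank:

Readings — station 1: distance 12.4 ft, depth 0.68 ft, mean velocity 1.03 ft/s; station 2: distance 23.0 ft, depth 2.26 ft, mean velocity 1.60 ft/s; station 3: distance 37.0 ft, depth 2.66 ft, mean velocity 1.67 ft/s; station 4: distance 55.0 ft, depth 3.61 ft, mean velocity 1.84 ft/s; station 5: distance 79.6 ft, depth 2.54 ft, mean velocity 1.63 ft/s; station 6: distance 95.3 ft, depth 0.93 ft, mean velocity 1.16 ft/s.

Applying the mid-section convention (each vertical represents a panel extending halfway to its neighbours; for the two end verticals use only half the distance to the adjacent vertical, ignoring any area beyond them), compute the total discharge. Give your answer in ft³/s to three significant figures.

353 ft³/s

w_1 = (23.0 − 12.4)/2 = 5.3 ft; q_1 = 1.03 × 0.68 × 5.3 = 3.712 ft³/s
w_2 = (37.0 − 12.4)/2 = 12.3 ft; q_2 = 1.60 × 2.26 × 12.3 = 44.48 ft³/s
w_3 = (55.0 − 23.0)/2 = 16 ft; q_3 = 1.67 × 2.66 × 16 = 71.08 ft³/s
w_4 = (79.6 − 37.0)/2 = 21.3 ft; q_4 = 1.84 × 3.61 × 21.3 = 141.5 ft³/s
w_5 = (95.3 − 55.0)/2 = 20.15 ft; q_5 = 1.63 × 2.54 × 20.15 = 83.43 ft³/s
w_6 = (95.3 − 79.6)/2 = 7.85 ft; q_6 = 1.16 × 0.93 × 7.85 = 8.469 ft³/s
Q = Σ qᵢ = 352.6 ft³/s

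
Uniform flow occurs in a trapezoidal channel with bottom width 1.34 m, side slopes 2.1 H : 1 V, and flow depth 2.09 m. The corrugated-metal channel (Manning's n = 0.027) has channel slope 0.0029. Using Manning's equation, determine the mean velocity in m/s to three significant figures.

2.10 m/s

A = (b + z·y)·y = (1.34 + 2.1×2.09)×2.09 = 11.97 m²
P = b + 2y√(1+z²) = 1.34 + 2×2.09×√(1+2.1²) = 11.06 m
R = A/P = 11.97/11.06 = 1.082 m
Q = (1/n)·A·R^(2/3)·S^(1/2) = (1/0.027) × 11.97 × 1.082^(2/3) × 0.0029^(1/2) = 25.18 m³/s
V = Q/A = 25.18/11.97 = 2.103 m/s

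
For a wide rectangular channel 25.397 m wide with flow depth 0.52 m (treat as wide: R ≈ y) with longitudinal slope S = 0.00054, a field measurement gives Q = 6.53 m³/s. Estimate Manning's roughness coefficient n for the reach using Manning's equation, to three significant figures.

A = b·y = 25.397 × 0.52 = 13.21 m²
Wide channel: R ≈ y = 0.52 m
n = (1/Q)·A·R^(2/3)·S^(1/2) = (1/6.53) × 13.21 × 0.6466 × 0.02324 = 0.03039

0.0304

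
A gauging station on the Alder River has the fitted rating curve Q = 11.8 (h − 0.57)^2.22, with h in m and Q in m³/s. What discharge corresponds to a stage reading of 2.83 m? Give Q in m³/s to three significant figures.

72.1 m³/s

Q = 11.8 × (2.83 − 0.57)^2.22 = 11.8 × 2.26^2.22 = 72.11 m³/s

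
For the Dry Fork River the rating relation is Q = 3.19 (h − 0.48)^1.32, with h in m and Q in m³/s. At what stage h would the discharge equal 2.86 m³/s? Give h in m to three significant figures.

h − h₀ = (Q/C)^(1/b) = (2.86/3.19)^(1/1.32) = 0.9206 m
h = 0.48 + 0.9206 = 1.401 m

1.40 m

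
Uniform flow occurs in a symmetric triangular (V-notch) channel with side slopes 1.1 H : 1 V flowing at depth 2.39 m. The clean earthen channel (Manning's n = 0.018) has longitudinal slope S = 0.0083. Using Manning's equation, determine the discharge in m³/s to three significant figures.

29.3 m³/s

A = z·y² = 1.1×2.39² = 6.283 m²
P = 2y√(1+z²) = 2×2.39×√(1+1.1²) = 7.106 m
R = A/P = 6.283/7.106 = 0.8842 m
Q = (1/n)·A·R^(2/3)·S^(1/2) = (1/0.018) × 6.283 × 0.8842^(2/3) × 0.0083^(1/2) = 29.30 m³/s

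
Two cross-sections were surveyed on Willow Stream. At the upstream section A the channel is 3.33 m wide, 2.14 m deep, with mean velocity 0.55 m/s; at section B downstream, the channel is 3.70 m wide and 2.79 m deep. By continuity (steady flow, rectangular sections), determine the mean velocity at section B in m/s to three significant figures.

0.380 m/s

Q = A₁V₁ = (3.33×2.14) × 0.55 = 3.919 m³/s
A₂ = 3.70 × 2.79 = 10.32 m²
V₂ = Q/A₂ = 3.919/10.32 = 0.3797 m/s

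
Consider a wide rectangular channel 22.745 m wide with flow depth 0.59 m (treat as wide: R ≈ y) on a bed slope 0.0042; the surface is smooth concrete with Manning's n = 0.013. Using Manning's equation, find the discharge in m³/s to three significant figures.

A = b·y = 22.745 × 0.59 = 13.42 m²
Wide channel: R ≈ y = 0.59 m
Q = (1/n)·A·R^(2/3)·S^(1/2) = (1/0.013) × 13.42 × 0.5900^(2/3) × 0.0042^(1/2) = 47.06 m³/s

47.1 m³/s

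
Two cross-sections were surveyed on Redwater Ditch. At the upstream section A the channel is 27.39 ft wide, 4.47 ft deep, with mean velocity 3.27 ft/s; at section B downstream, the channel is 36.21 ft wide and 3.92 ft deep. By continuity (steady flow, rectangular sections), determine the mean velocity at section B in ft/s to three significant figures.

Q = A₁V₁ = (27.39×4.47) × 3.27 = 400.4 ft³/s
A₂ = 36.21 × 3.92 = 141.9 ft²
V₂ = Q/A₂ = 400.4/141.9 = 2.821 ft/s

2.82 ft/s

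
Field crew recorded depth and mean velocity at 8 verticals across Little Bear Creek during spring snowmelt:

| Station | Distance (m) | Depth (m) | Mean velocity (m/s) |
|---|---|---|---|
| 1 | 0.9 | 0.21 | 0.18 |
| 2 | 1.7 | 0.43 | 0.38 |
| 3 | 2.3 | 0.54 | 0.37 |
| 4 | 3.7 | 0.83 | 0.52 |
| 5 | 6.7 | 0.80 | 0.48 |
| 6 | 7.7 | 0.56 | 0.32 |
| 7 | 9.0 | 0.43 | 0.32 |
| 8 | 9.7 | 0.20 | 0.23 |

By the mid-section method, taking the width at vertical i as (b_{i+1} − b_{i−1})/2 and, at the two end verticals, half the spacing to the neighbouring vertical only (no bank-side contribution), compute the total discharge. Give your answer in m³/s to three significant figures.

2.41 m³/s

w_1 = (1.7 − 0.9)/2 = 0.4 m; q_1 = 0.18 × 0.21 × 0.4 = 0.01512 m³/s
w_2 = (2.3 − 0.9)/2 = 0.7 m; q_2 = 0.38 × 0.43 × 0.7 = 0.1144 m³/s
w_3 = (3.7 − 1.7)/2 = 1 m; q_3 = 0.37 × 0.54 × 1 = 0.1998 m³/s
w_4 = (6.7 − 2.3)/2 = 2.2 m; q_4 = 0.52 × 0.83 × 2.2 = 0.9495 m³/s
w_5 = (7.7 − 3.7)/2 = 2 m; q_5 = 0.48 × 0.80 × 2 = 0.7680 m³/s
w_6 = (9.0 − 6.7)/2 = 1.15 m; q_6 = 0.32 × 0.56 × 1.15 = 0.2061 m³/s
w_7 = (9.7 − 7.7)/2 = 1 m; q_7 = 0.32 × 0.43 × 1 = 0.1376 m³/s
w_8 = (9.7 − 9.0)/2 = 0.35 m; q_8 = 0.23 × 0.20 × 0.35 = 0.01610 m³/s
Q = Σ qᵢ = 2.407 m³/s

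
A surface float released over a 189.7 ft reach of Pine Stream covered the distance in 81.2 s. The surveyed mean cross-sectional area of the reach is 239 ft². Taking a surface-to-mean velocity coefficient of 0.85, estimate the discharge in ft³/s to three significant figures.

v_surface = L / t̄ = 189.7 / 81.2 = 2.336 ft/s
v_mean = 0.85 × 2.336 = 1.986 ft/s
Q = A × v_mean = 239 × 1.986 = 474.6 ft³/s

475 ft³/s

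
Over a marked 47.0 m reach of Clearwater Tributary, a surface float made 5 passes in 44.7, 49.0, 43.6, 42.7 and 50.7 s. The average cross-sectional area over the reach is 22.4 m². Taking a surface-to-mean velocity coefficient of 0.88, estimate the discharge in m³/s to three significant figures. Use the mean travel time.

20.1 m³/s

t̄ = (44.7 + 49.0 + 43.6 + 42.7 + 50.7) / 5 = 46.14 s
v_surface = L / t̄ = 47.0 / 46.14 = 1.019 m/s
v_mean = 0.88 × 1.019 = 0.8964 m/s
Q = A × v_mean = 22.4 × 0.8964 = 20.08 m³/s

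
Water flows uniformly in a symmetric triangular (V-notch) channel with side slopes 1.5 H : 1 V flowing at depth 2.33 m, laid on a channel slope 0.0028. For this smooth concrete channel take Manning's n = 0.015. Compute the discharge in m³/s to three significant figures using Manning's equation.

28.1 m³/s

A = z·y² = 1.5×2.33² = 8.143 m²
P = 2y√(1+z²) = 2×2.33×√(1+1.5²) = 8.401 m
R = A/P = 8.143/8.401 = 0.9693 m
Q = (1/n)·A·R^(2/3)·S^(1/2) = (1/0.015) × 8.143 × 0.9693^(2/3) × 0.0028^(1/2) = 28.14 m³/s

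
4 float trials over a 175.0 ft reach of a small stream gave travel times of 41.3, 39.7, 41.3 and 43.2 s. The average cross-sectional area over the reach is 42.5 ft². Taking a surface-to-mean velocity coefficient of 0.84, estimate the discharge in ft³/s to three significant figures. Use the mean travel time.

151 ft³/s

t̄ = (41.3 + 39.7 + 41.3 + 43.2) / 4 = 41.375 s
v_surface = L / t̄ = 175.0 / 41.375 = 4.230 ft/s
v_mean = 0.84 × 4.230 = 3.553 ft/s
Q = A × v_mean = 42.5 × 3.553 = 151.0 ft³/s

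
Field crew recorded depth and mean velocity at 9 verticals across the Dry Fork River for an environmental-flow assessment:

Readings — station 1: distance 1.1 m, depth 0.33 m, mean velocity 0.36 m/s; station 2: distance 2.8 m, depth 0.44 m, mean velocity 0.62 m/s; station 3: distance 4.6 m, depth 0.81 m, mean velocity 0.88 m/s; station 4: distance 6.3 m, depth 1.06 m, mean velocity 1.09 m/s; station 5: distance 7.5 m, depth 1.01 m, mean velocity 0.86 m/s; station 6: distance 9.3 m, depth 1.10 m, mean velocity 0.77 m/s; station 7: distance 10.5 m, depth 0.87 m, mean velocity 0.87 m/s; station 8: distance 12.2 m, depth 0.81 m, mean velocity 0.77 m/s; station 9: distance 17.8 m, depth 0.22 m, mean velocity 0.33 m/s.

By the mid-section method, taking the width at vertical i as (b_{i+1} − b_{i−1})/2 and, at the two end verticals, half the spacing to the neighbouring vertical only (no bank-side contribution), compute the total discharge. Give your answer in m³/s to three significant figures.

9.65 m³/s

w_1 = (2.8 − 1.1)/2 = 0.85 m; q_1 = 0.36 × 0.33 × 0.85 = 0.1010 m³/s
w_2 = (4.6 − 1.1)/2 = 1.75 m; q_2 = 0.62 × 0.44 × 1.75 = 0.4774 m³/s
w_3 = (6.3 − 2.8)/2 = 1.75 m; q_3 = 0.88 × 0.81 × 1.75 = 1.247 m³/s
w_4 = (7.5 − 4.6)/2 = 1.45 m; q_4 = 1.09 × 1.06 × 1.45 = 1.675 m³/s
w_5 = (9.3 − 6.3)/2 = 1.5 m; q_5 = 0.86 × 1.01 × 1.5 = 1.303 m³/s
w_6 = (10.5 − 7.5)/2 = 1.5 m; q_6 = 0.77 × 1.10 × 1.5 = 1.271 m³/s
w_7 = (12.2 − 9.3)/2 = 1.45 m; q_7 = 0.87 × 0.87 × 1.45 = 1.098 m³/s
w_8 = (17.8 − 10.5)/2 = 3.65 m; q_8 = 0.77 × 0.81 × 3.65 = 2.277 m³/s
w_9 = (17.8 − 12.2)/2 = 2.8 m; q_9 = 0.33 × 0.22 × 2.8 = 0.2033 m³/s
Q = Σ qᵢ = 9.652 m³/s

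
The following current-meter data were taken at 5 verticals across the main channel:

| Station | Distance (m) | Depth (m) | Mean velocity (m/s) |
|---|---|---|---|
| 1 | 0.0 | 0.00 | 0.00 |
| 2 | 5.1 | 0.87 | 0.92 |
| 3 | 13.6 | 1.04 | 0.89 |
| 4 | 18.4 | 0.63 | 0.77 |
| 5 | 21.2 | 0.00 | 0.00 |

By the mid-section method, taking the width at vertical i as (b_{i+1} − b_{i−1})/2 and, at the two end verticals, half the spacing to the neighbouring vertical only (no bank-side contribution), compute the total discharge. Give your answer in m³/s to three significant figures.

w_2 = (13.6 − 0.0)/2 = 6.8 m; q_2 = 0.92 × 0.87 × 6.8 = 5.443 m³/s
w_3 = (18.4 − 5.1)/2 = 6.65 m; q_3 = 0.89 × 1.04 × 6.65 = 6.155 m³/s
w_4 = (21.2 − 13.6)/2 = 3.8 m; q_4 = 0.77 × 0.63 × 3.8 = 1.843 m³/s
Stations 1, 5 contribute zero (depth or velocity is 0).
Q = Σ qᵢ = 13.44 m³/s

13.4 m³/s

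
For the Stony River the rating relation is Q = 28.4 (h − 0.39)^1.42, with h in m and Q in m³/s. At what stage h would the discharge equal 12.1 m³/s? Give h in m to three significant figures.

h − h₀ = (Q/C)^(1/b) = (12.1/28.4)^(1/1.42) = 0.5484 m
h = 0.39 + 0.5484 = 0.9384 m

0.938 m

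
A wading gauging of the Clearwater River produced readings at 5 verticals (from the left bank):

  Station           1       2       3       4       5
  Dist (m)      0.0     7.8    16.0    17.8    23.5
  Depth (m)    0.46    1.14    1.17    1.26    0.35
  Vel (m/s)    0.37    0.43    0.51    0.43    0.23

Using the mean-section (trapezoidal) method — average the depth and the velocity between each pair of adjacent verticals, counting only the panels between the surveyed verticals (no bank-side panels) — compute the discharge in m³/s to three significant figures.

Panel 1-2: Δb = 7.8 m, d̄ = (0.46+1.14)/2 = 0.8, v̄ = (0.37+0.43)/2 = 0.4 → q = 7.8×0.8×0.4 = 2.496 m³/s
Panel 2-3: Δb = 8.2 m, d̄ = (1.14+1.17)/2 = 1.155, v̄ = (0.43+0.51)/2 = 0.47 → q = 8.2×1.155×0.47 = 4.451 m³/s
Panel 3-4: Δb = 1.8 m, d̄ = (1.17+1.26)/2 = 1.215, v̄ = (0.51+0.43)/2 = 0.47 → q = 1.8×1.215×0.47 = 1.028 m³/s
Panel 4-5: Δb = 5.7 m, d̄ = (1.26+0.35)/2 = 0.805, v̄ = (0.43+0.23)/2 = 0.33 → q = 5.7×0.805×0.33 = 1.514 m³/s
Q = Σ q = 9.489 m³/s

9.49 m³/s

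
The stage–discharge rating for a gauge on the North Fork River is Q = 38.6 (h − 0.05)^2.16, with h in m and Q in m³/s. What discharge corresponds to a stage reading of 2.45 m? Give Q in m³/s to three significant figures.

256 m³/s

Q = 38.6 × (2.45 − 0.05)^2.16 = 38.6 × 2.4^2.16 = 255.8 m³/s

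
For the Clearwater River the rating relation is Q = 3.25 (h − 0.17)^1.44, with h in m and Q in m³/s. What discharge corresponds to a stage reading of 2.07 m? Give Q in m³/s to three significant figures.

Q = 3.25 × (2.07 − 0.17)^1.44 = 3.25 × 1.9^1.44 = 8.190 m³/s

8.19 m³/s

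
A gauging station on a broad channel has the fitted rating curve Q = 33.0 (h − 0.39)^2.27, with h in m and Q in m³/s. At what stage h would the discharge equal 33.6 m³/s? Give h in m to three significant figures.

h − h₀ = (Q/C)^(1/b) = (33.6/33.0)^(1/2.27) = 1.008 m
h = 0.39 + 1.008 = 1.398 m

1.40 m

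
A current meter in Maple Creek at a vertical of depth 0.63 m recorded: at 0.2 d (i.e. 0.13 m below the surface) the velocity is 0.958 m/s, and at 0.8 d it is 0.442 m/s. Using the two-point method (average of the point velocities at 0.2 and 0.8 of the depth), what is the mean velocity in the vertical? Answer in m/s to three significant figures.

0.700 m/s

v̄ = (0.958 + 0.442) / 2 = 0.7000 m/s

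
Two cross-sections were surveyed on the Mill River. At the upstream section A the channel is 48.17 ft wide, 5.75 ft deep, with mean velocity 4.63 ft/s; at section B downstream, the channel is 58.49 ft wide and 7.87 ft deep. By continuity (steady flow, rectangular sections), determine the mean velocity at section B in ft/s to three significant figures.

2.79 ft/s

Q = A₁V₁ = (48.17×5.75) × 4.63 = 1282 ft³/s
A₂ = 58.49 × 7.87 = 460.3 ft²
V₂ = Q/A₂ = 1282/460.3 = 2.786 ft/s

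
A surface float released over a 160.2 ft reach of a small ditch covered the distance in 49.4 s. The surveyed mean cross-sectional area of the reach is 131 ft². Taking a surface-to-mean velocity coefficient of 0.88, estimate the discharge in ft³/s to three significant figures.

374 ft³/s

v_surface = L / t̄ = 160.2 / 49.4 = 3.243 ft/s
v_mean = 0.88 × 3.243 = 2.854 ft/s
Q = A × v_mean = 131 × 2.854 = 373.8 ft³/s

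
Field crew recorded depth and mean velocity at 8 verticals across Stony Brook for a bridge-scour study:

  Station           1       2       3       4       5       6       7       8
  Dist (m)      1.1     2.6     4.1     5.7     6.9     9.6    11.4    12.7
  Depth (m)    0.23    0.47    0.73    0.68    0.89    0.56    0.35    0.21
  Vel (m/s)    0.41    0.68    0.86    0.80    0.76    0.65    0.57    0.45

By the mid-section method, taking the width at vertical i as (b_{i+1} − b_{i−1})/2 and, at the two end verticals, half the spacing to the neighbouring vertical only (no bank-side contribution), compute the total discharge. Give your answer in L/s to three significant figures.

4790 L/s

w_1 = (2.6 − 1.1)/2 = 0.75 m; q_1 = 0.41 × 0.23 × 0.75 = 0.07073 m³/s
w_2 = (4.1 − 1.1)/2 = 1.5 m; q_2 = 0.68 × 0.47 × 1.5 = 0.4794 m³/s
w_3 = (5.7 − 2.6)/2 = 1.55 m; q_3 = 0.86 × 0.73 × 1.55 = 0.9731 m³/s
w_4 = (6.9 − 4.1)/2 = 1.4 m; q_4 = 0.80 × 0.68 × 1.4 = 0.7616 m³/s
w_5 = (9.6 − 5.7)/2 = 1.95 m; q_5 = 0.76 × 0.89 × 1.95 = 1.319 m³/s
w_6 = (11.4 − 6.9)/2 = 2.25 m; q_6 = 0.65 × 0.56 × 2.25 = 0.8190 m³/s
w_7 = (12.7 − 9.6)/2 = 1.55 m; q_7 = 0.57 × 0.35 × 1.55 = 0.3092 m³/s
w_8 = (12.7 − 11.4)/2 = 0.65 m; q_8 = 0.45 × 0.21 × 0.65 = 0.06143 m³/s
Q = Σ qᵢ = 4.793 m³/s
= 4.793 × 1000 = 4793 L/s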